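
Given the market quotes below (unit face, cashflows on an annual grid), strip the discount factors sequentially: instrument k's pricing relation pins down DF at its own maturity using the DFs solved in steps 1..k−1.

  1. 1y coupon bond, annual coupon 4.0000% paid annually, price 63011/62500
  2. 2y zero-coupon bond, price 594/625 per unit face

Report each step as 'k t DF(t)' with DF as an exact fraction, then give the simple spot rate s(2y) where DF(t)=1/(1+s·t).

1 1 4847/5000
2 2 594/625
s(2y) = (1/(594/625) − 1)/(2) = 31/1188 ≈ 2.6094%

step 1 [1y] bond c/1=1/25: DF=(63011/62500 − 1/25·(0))/(1+1/25) = 4847/5000 ≈ 0.969400
step 2 [2y] zero: DF = P = 594/625 ≈ 0.950400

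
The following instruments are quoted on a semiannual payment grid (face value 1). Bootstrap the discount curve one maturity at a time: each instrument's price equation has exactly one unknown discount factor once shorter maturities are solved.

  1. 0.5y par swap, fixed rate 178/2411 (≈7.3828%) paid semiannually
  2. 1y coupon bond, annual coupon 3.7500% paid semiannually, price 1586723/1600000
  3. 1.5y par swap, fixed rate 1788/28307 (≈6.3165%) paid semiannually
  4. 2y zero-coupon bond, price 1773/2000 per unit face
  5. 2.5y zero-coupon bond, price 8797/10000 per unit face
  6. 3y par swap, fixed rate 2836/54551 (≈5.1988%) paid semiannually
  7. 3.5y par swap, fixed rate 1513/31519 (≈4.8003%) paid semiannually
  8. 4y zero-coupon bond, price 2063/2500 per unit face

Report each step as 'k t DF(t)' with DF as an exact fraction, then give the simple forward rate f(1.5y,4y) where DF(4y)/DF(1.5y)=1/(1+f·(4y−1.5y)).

1 1/2 2411/2500
2 1 9557/10000
3 3/2 4553/5000
4 2 1773/2000
5 5/2 8797/10000
6 3 4291/5000
7 7/2 8487/10000
8 4 2063/2500
f(1.5y,4y) = ((4553/5000)/(2063/2500) − 1)/(5/2) = 427/10315 ≈ 4.1396%

step 1 [0.5y] swap r/2=89/2411: DF=(1 − 89/2411·(0))/(1+89/2411) = 2411/2500 ≈ 0.964400
step 2 [1y] bond c/2=3/160: DF=(1586723/1600000 − 3/160·(0.964400))/(1+3/160) = 9557/10000 ≈ 0.955700
step 3 [1.5y] swap r/2=894/28307: DF=(1 − 894/28307·(0.964400+0.955700))/(1+894/28307) = 4553/5000 ≈ 0.910600
step 4 [2y] zero: DF = P = 1773/2000 ≈ 0.886500
step 5 [2.5y] zero: DF = P = 8797/10000 ≈ 0.879700
step 6 [3y] swap r/2=1418/54551: DF=(1 − 1418/54551·(0.964400+0.955700+0.910600+0.886500+0.879700))/(1+1418/54551) = 4291/5000 ≈ 0.858200
step 7 [3.5y] swap r/2=1513/63038: DF=(1 − 1513/63038·(0.964400+0.955700+0.910600+0.886500+0.879700+0.858200))/(1+1513/63038) = 8487/10000 ≈ 0.848700
step 8 [4y] zero: DF = P = 2063/2500 ≈ 0.825200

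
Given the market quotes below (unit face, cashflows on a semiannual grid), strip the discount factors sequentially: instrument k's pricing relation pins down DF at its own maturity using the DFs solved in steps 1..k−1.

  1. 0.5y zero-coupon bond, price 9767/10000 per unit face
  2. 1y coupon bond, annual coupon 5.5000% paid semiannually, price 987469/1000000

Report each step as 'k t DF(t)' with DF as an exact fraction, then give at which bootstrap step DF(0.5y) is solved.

step 1 [0.5y] zero: DF = P = 9767/10000 ≈ 0.976700
step 2 [1y] bond c/2=11/400: DF=(987469/1000000 − 11/400·(0.976700))/(1+11/400) = 9349/10000 ≈ 0.934900

1 1/2 9767/10000
2 1 9349/10000
DF(0.5y) is solved at step 1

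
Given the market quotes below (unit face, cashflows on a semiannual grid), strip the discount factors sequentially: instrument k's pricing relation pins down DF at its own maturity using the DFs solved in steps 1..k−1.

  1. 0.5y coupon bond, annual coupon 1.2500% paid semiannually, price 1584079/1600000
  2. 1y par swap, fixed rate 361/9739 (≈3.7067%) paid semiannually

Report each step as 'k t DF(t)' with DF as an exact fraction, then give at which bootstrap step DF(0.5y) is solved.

step 1 [0.5y] bond c/2=1/160: DF=(1584079/1600000 − 1/160·(0))/(1+1/160) = 9839/10000 ≈ 0.983900
step 2 [1y] swap r/2=361/19478: DF=(1 − 361/19478·(0.983900))/(1+361/19478) = 9639/10000 ≈ 0.963900

1 1/2 9839/10000
2 1 9639/10000
DF(0.5y) is solved at step 1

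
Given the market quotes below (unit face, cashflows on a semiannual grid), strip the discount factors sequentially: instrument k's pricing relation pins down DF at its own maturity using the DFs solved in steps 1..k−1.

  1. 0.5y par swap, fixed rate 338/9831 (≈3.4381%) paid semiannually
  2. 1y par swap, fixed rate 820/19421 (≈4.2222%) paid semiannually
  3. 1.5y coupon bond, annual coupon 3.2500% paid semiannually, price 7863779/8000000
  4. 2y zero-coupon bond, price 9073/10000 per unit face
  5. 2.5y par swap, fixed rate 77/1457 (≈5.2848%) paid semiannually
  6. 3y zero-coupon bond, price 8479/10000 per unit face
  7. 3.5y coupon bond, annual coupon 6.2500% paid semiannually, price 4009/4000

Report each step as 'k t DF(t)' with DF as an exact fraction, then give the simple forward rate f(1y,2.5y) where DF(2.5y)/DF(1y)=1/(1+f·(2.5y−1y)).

step 1 [0.5y] swap r/2=169/9831: DF=(1 − 169/9831·(0))/(1+169/9831) = 9831/10000 ≈ 0.983100
step 2 [1y] swap r/2=410/19421: DF=(1 − 410/19421·(0.983100))/(1+410/19421) = 959/1000 ≈ 0.959000
step 3 [1.5y] bond c/2=13/800: DF=(7863779/8000000 − 13/800·(0.983100+0.959000))/(1+13/800) = 4681/5000 ≈ 0.936200
step 4 [2y] zero: DF = P = 9073/10000 ≈ 0.907300
step 5 [2.5y] swap r/2=77/2914: DF=(1 − 77/2914·(0.983100+0.959000+0.936200+0.907300))/(1+77/2914) = 548/625 ≈ 0.876800
step 6 [3y] zero: DF = P = 8479/10000 ≈ 0.847900
step 7 [3.5y] bond c/2=1/32: DF=(4009/4000 − 1/32·(0.983100+0.959000+0.936200+0.907300+0.876800+0.847900))/(1+1/32) = 8049/10000 ≈ 0.804900

1 1/2 9831/10000
2 1 959/1000
3 3/2 4681/5000
4 2 9073/10000
5 5/2 548/625
6 3 8479/10000
7 7/2 8049/10000
f(1y,2.5y) = ((959/1000)/(548/625) − 1)/(3/2) = 1/16 ≈ 6.2500%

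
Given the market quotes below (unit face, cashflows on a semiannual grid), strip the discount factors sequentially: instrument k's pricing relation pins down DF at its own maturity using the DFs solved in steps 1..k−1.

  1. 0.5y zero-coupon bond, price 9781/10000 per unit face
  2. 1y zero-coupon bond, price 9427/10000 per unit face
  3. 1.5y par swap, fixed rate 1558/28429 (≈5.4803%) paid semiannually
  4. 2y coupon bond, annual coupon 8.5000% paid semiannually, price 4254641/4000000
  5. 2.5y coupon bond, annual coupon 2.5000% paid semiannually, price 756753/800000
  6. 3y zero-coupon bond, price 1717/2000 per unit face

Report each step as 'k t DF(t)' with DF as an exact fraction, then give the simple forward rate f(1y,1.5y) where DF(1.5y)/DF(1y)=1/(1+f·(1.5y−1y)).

1 1/2 9781/10000
2 1 9427/10000
3 3/2 9221/10000
4 2 2261/2500
5 5/2 111/125
6 3 1717/2000
f(1y,1.5y) = ((9427/10000)/(9221/10000) − 1)/(1/2) = 412/9221 ≈ 4.4681%

step 1 [0.5y] zero: DF = P = 9781/10000 ≈ 0.978100
step 2 [1y] zero: DF = P = 9427/10000 ≈ 0.942700
step 3 [1.5y] swap r/2=779/28429: DF=(1 − 779/28429·(0.978100+0.942700))/(1+779/28429) = 9221/10000 ≈ 0.922100
step 4 [2y] bond c/2=17/400: DF=(4254641/4000000 − 17/400·(0.978100+0.942700+0.922100))/(1+17/400) = 2261/2500 ≈ 0.904400
step 5 [2.5y] bond c/2=1/80: DF=(756753/800000 − 1/80·(0.978100+0.942700+0.922100+0.904400))/(1+1/80) = 111/125 ≈ 0.888000
step 6 [3y] zero: DF = P = 1717/2000 ≈ 0.858500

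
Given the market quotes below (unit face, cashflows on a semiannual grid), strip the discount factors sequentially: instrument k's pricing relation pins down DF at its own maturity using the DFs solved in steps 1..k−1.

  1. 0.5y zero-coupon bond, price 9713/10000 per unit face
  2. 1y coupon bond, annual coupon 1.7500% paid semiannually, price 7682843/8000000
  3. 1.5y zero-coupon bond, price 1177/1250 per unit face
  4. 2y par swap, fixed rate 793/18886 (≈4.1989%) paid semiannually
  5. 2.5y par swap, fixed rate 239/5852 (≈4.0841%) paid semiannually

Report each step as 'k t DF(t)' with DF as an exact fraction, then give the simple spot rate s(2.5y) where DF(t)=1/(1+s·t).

1 1/2 9713/10000
2 1 2359/2500
3 3/2 1177/1250
4 2 9207/10000
5 5/2 2261/2500
s(2.5y) = (1/(2261/2500) − 1)/(5/2) = 478/11305 ≈ 4.2282%

step 1 [0.5y] zero: DF = P = 9713/10000 ≈ 0.971300
step 2 [1y] bond c/2=7/800: DF=(7682843/8000000 − 7/800·(0.971300))/(1+7/800) = 2359/2500 ≈ 0.943600
step 3 [1.5y] zero: DF = P = 1177/1250 ≈ 0.941600
step 4 [2y] swap r/2=793/37772: DF=(1 − 793/37772·(0.971300+0.943600+0.941600))/(1+793/37772) = 9207/10000 ≈ 0.920700
step 5 [2.5y] swap r/2=239/11704: DF=(1 − 239/11704·(0.971300+0.943600+0.941600+0.920700))/(1+239/11704) = 2261/2500 ≈ 0.904400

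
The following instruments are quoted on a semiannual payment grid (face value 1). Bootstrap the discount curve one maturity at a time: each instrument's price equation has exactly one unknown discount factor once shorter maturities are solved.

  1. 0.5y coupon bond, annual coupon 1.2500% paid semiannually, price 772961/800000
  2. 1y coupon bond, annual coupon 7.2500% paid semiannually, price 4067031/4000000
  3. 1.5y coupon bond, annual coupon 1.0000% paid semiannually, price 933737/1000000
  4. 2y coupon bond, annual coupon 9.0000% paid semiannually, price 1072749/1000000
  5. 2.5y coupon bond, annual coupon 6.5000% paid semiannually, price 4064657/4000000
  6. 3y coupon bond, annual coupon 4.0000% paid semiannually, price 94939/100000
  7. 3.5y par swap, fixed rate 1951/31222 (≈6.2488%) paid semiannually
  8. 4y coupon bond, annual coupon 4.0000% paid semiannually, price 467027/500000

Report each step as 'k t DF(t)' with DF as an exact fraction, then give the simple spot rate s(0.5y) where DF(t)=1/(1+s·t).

step 1 [0.5y] bond c/2=1/160: DF=(772961/800000 − 1/160·(0))/(1+1/160) = 4801/5000 ≈ 0.960200
step 2 [1y] bond c/2=29/800: DF=(4067031/4000000 − 29/800·(0.960200))/(1+29/800) = 2369/2500 ≈ 0.947600
step 3 [1.5y] bond c/2=1/200: DF=(933737/1000000 − 1/200·(0.960200+0.947600))/(1+1/200) = 2299/2500 ≈ 0.919600
step 4 [2y] bond c/2=9/200: DF=(1072749/1000000 − 9/200·(0.960200+0.947600+0.919600))/(1+9/200) = 1131/1250 ≈ 0.904800
step 5 [2.5y] bond c/2=13/400: DF=(4064657/4000000 − 13/400·(0.960200+0.947600+0.919600+0.904800))/(1+13/400) = 8667/10000 ≈ 0.866700
step 6 [3y] bond c/2=1/50: DF=(94939/100000 − 1/50·(0.960200+0.947600+0.919600+0.904800+0.866700))/(1+1/50) = 4203/5000 ≈ 0.840600
step 7 [3.5y] swap r/2=1951/62444: DF=(1 − 1951/62444·(0.960200+0.947600+0.919600+0.904800+0.866700+0.840600))/(1+1951/62444) = 8049/10000 ≈ 0.804900
step 8 [4y] bond c/2=1/50: DF=(467027/500000 − 1/50·(0.960200+0.947600+0.919600+0.904800+0.866700+0.840600+0.804900))/(1+1/50) = 7933/10000 ≈ 0.793300

1 1/2 4801/5000
2 1 2369/2500
3 3/2 2299/2500
4 2 1131/1250
5 5/2 8667/10000
6 3 4203/5000
7 7/2 8049/10000
8 4 7933/10000
s(0.5y) = (1/(4801/5000) − 1)/(1/2) = 398/4801 ≈ 8.2899%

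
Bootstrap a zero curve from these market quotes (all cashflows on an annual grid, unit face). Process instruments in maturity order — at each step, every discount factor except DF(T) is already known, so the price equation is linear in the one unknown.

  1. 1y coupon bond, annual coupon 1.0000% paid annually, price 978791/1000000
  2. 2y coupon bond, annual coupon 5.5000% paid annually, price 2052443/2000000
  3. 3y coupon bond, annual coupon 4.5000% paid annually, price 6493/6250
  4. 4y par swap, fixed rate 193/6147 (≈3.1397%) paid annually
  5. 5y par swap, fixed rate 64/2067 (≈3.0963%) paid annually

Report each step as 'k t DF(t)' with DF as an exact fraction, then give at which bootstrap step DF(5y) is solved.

step 1 [1y] bond c/1=1/100: DF=(978791/1000000 − 1/100·(0))/(1+1/100) = 9691/10000 ≈ 0.969100
step 2 [2y] bond c/1=11/200: DF=(2052443/2000000 − 11/200·(0.969100))/(1+11/200) = 4611/5000 ≈ 0.922200
step 3 [3y] bond c/1=9/200: DF=(6493/6250 − 9/200·(0.969100+0.922200))/(1+9/200) = 9127/10000 ≈ 0.912700
step 4 [4y] swap r/1=193/6147: DF=(1 − 193/6147·(0.969100+0.922200+0.912700))/(1+193/6147) = 4421/5000 ≈ 0.884200
step 5 [5y] swap r/1=64/2067: DF=(1 − 64/2067·(0.969100+0.922200+0.912700+0.884200))/(1+64/2067) = 537/625 ≈ 0.859200

1 1 9691/10000
2 2 4611/5000
3 3 9127/10000
4 4 4421/5000
5 5 537/625
DF(5y) is solved at step 5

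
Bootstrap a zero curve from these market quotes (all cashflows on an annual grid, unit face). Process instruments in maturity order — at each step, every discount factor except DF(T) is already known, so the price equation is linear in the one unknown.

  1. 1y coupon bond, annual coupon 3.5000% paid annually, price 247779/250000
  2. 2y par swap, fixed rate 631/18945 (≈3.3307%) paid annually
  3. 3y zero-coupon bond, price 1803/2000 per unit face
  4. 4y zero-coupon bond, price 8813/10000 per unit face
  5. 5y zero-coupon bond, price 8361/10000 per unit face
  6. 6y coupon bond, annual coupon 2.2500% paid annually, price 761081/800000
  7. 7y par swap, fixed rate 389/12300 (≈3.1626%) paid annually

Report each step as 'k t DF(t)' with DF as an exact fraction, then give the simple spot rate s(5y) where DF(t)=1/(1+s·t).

step 1 [1y] bond c/1=7/200: DF=(247779/250000 − 7/200·(0))/(1+7/200) = 1197/1250 ≈ 0.957600
step 2 [2y] swap r/1=631/18945: DF=(1 − 631/18945·(0.957600))/(1+631/18945) = 9369/10000 ≈ 0.936900
step 3 [3y] zero: DF = P = 1803/2000 ≈ 0.901500
step 4 [4y] zero: DF = P = 8813/10000 ≈ 0.881300
step 5 [5y] zero: DF = P = 8361/10000 ≈ 0.836100
step 6 [6y] bond c/1=9/400: DF=(761081/800000 − 9/400·(0.957600+0.936900+0.901500+0.881300+0.836100))/(1+9/400) = 8311/10000 ≈ 0.831100
step 7 [7y] swap r/1=389/12300: DF=(1 − 389/12300·(0.957600+0.936900+0.901500+0.881300+0.836100+0.831100))/(1+389/12300) = 1611/2000 ≈ 0.805500

1 1 1197/1250
2 2 9369/10000
3 3 1803/2000
4 4 8813/10000
5 5 8361/10000
6 6 8311/10000
7 7 1611/2000
s(5y) = (1/(8361/10000) − 1)/(5) = 1639/41805 ≈ 3.9206%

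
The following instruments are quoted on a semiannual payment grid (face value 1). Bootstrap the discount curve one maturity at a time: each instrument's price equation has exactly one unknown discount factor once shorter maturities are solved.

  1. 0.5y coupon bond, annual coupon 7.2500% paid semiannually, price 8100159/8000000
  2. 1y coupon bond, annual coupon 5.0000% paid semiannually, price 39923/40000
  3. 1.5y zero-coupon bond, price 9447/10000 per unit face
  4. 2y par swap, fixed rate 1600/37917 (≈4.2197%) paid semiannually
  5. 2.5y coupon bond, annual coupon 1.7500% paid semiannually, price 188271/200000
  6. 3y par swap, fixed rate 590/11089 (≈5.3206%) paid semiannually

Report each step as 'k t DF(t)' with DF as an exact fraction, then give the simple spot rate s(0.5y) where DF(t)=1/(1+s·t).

step 1 [0.5y] bond c/2=29/800: DF=(8100159/8000000 − 29/800·(0))/(1+29/800) = 9771/10000 ≈ 0.977100
step 2 [1y] bond c/2=1/40: DF=(39923/40000 − 1/40·(0.977100))/(1+1/40) = 9499/10000 ≈ 0.949900
step 3 [1.5y] zero: DF = P = 9447/10000 ≈ 0.944700
step 4 [2y] swap r/2=800/37917: DF=(1 − 800/37917·(0.977100+0.949900+0.944700))/(1+800/37917) = 23/25 ≈ 0.920000
step 5 [2.5y] bond c/2=7/800: DF=(188271/200000 − 7/800·(0.977100+0.949900+0.944700+0.920000))/(1+7/800) = 9003/10000 ≈ 0.900300
step 6 [3y] swap r/2=295/11089: DF=(1 − 295/11089·(0.977100+0.949900+0.944700+0.920000+0.900300))/(1+295/11089) = 341/400 ≈ 0.852500

1 1/2 9771/10000
2 1 9499/10000
3 3/2 9447/10000
4 2 23/25
5 5/2 9003/10000
6 3 341/400
s(0.5y) = (1/(9771/10000) − 1)/(1/2) = 458/9771 ≈ 4.6873%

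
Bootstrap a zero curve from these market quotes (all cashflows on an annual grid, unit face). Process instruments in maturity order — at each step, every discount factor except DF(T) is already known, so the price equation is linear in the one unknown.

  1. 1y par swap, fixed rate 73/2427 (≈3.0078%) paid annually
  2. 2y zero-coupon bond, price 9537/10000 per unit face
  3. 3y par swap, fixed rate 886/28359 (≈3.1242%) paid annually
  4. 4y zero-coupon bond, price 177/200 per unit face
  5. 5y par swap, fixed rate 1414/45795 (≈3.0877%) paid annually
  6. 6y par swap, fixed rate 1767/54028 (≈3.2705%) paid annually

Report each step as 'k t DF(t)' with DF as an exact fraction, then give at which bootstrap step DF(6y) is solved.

1 1 2427/2500
2 2 9537/10000
3 3 4557/5000
4 4 177/200
5 5 4293/5000
6 6 8233/10000
DF(6y) is solved at step 6

step 1 [1y] swap r/1=73/2427: DF=(1 − 73/2427·(0))/(1+73/2427) = 2427/2500 ≈ 0.970800
step 2 [2y] zero: DF = P = 9537/10000 ≈ 0.953700
step 3 [3y] swap r/1=886/28359: DF=(1 − 886/28359·(0.970800+0.953700))/(1+886/28359) = 4557/5000 ≈ 0.911400
step 4 [4y] zero: DF = P = 177/200 ≈ 0.885000
step 5 [5y] swap r/1=1414/45795: DF=(1 − 1414/45795·(0.970800+0.953700+0.911400+0.885000))/(1+1414/45795) = 4293/5000 ≈ 0.858600
step 6 [6y] swap r/1=1767/54028: DF=(1 − 1767/54028·(0.970800+0.953700+0.911400+0.885000+0.858600))/(1+1767/54028) = 8233/10000 ≈ 0.823300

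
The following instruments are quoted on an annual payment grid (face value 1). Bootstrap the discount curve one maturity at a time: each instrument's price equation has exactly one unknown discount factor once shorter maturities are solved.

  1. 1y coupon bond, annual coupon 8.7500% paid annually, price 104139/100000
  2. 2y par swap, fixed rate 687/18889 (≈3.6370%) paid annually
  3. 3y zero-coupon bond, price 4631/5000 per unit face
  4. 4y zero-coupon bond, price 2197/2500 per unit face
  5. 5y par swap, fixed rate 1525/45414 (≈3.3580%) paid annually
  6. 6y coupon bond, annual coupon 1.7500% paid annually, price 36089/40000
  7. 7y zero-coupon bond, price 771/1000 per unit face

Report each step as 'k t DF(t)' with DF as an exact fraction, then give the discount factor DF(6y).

1 1 1197/1250
2 2 9313/10000
3 3 4631/5000
4 4 2197/2500
5 5 339/400
6 6 4043/5000
7 7 771/1000
DF(6y) = 4043/5000 ≈ 0.808600

step 1 [1y] bond c/1=7/80: DF=(104139/100000 − 7/80·(0))/(1+7/80) = 1197/1250 ≈ 0.957600
step 2 [2y] swap r/1=687/18889: DF=(1 − 687/18889·(0.957600))/(1+687/18889) = 9313/10000 ≈ 0.931300
step 3 [3y] zero: DF = P = 4631/5000 ≈ 0.926200
step 4 [4y] zero: DF = P = 2197/2500 ≈ 0.878800
step 5 [5y] swap r/1=1525/45414: DF=(1 − 1525/45414·(0.957600+0.931300+0.926200+0.878800))/(1+1525/45414) = 339/400 ≈ 0.847500
step 6 [6y] bond c/1=7/400: DF=(36089/40000 − 7/400·(0.957600+0.931300+0.926200+0.878800+0.847500))/(1+7/400) = 4043/5000 ≈ 0.808600
step 7 [7y] zero: DF = P = 771/1000 ≈ 0.771000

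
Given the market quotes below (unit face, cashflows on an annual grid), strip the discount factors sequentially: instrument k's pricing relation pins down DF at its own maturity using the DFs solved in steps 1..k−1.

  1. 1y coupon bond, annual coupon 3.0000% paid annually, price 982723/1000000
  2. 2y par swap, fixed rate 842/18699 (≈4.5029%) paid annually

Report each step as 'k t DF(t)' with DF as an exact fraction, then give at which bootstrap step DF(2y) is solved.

1 1 9541/10000
2 2 4579/5000
DF(2y) is solved at step 2

step 1 [1y] bond c/1=3/100: DF=(982723/1000000 − 3/100·(0))/(1+3/100) = 9541/10000 ≈ 0.954100
step 2 [2y] swap r/1=842/18699: DF=(1 − 842/18699·(0.954100))/(1+842/18699) = 4579/5000 ≈ 0.915800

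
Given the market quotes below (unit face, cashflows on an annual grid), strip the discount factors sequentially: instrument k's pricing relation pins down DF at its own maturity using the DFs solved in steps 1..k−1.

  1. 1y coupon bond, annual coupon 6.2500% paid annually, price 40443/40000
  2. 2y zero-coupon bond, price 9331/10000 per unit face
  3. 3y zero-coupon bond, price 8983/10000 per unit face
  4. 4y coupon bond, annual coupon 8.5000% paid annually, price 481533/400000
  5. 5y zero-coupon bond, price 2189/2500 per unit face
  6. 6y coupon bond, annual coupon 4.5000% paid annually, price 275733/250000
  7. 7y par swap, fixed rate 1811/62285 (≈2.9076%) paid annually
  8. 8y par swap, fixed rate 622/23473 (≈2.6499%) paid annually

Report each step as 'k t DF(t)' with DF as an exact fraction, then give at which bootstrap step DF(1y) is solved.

step 1 [1y] bond c/1=1/16: DF=(40443/40000 − 1/16·(0))/(1+1/16) = 2379/2500 ≈ 0.951600
step 2 [2y] zero: DF = P = 9331/10000 ≈ 0.933100
step 3 [3y] zero: DF = P = 8983/10000 ≈ 0.898300
step 4 [4y] bond c/1=17/200: DF=(481533/400000 − 17/200·(0.951600+0.933100+0.898300))/(1+17/200) = 1783/2000 ≈ 0.891500
step 5 [5y] zero: DF = P = 2189/2500 ≈ 0.875600
step 6 [6y] bond c/1=9/200: DF=(275733/250000 − 9/200·(0.951600+0.933100+0.898300+0.891500+0.875600))/(1+9/200) = 1719/2000 ≈ 0.859500
step 7 [7y] swap r/1=1811/62285: DF=(1 − 1811/62285·(0.951600+0.933100+0.898300+0.891500+0.875600+0.859500))/(1+1811/62285) = 8189/10000 ≈ 0.818900
step 8 [8y] swap r/1=622/23473: DF=(1 − 622/23473·(0.951600+0.933100+0.898300+0.891500+0.875600+0.859500+0.818900))/(1+622/23473) = 4067/5000 ≈ 0.813400

1 1 2379/2500
2 2 9331/10000
3 3 8983/10000
4 4 1783/2000
5 5 2189/2500
6 6 1719/2000
7 7 8189/10000
8 8 4067/5000
DF(1y) is solved at step 1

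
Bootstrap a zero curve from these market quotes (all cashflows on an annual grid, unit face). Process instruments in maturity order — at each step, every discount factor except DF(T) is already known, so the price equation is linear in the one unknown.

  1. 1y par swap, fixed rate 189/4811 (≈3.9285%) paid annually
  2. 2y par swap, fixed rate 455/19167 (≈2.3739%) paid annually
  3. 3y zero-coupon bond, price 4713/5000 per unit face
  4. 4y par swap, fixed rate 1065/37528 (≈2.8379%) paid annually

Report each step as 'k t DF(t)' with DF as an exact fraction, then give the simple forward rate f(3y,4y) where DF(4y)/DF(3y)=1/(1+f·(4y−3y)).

1 1 4811/5000
2 2 1909/2000
3 3 4713/5000
4 4 1787/2000
f(3y,4y) = ((4713/5000)/(1787/2000) − 1)/(1) = 491/8935 ≈ 5.4952%

step 1 [1y] swap r/1=189/4811: DF=(1 − 189/4811·(0))/(1+189/4811) = 4811/5000 ≈ 0.962200
step 2 [2y] swap r/1=455/19167: DF=(1 − 455/19167·(0.962200))/(1+455/19167) = 1909/2000 ≈ 0.954500
step 3 [3y] zero: DF = P = 4713/5000 ≈ 0.942600
step 4 [4y] swap r/1=1065/37528: DF=(1 − 1065/37528·(0.962200+0.954500+0.942600))/(1+1065/37528) = 1787/2000 ≈ 0.893500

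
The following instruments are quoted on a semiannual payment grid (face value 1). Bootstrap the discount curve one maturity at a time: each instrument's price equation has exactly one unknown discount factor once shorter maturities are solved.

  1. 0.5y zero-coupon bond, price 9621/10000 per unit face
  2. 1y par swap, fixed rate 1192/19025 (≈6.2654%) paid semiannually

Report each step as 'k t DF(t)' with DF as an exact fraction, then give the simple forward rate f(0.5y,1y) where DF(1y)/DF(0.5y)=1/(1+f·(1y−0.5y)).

step 1 [0.5y] zero: DF = P = 9621/10000 ≈ 0.962100
step 2 [1y] swap r/2=596/19025: DF=(1 − 596/19025·(0.962100))/(1+596/19025) = 2351/2500 ≈ 0.940400

1 1/2 9621/10000
2 1 2351/2500
f(0.5y,1y) = ((9621/10000)/(2351/2500) − 1)/(1/2) = 217/4702 ≈ 4.6151%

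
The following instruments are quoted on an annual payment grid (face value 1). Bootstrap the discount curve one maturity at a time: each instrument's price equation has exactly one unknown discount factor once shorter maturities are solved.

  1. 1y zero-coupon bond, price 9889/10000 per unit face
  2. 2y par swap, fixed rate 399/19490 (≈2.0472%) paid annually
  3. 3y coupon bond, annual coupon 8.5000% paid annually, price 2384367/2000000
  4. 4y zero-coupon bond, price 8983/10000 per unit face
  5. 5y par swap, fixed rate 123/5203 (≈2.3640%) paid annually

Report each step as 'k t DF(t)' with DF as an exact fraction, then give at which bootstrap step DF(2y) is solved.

1 1 9889/10000
2 2 9601/10000
3 3 9461/10000
4 4 8983/10000
5 5 8893/10000
DF(2y) is solved at step 2

step 1 [1y] zero: DF = P = 9889/10000 ≈ 0.988900
step 2 [2y] swap r/1=399/19490: DF=(1 − 399/19490·(0.988900))/(1+399/19490) = 9601/10000 ≈ 0.960100
step 3 [3y] bond c/1=17/200: DF=(2384367/2000000 − 17/200·(0.988900+0.960100))/(1+17/200) = 9461/10000 ≈ 0.946100
step 4 [4y] zero: DF = P = 8983/10000 ≈ 0.898300
step 5 [5y] swap r/1=123/5203: DF=(1 − 123/5203·(0.988900+0.960100+0.946100+0.898300))/(1+123/5203) = 8893/10000 ≈ 0.889300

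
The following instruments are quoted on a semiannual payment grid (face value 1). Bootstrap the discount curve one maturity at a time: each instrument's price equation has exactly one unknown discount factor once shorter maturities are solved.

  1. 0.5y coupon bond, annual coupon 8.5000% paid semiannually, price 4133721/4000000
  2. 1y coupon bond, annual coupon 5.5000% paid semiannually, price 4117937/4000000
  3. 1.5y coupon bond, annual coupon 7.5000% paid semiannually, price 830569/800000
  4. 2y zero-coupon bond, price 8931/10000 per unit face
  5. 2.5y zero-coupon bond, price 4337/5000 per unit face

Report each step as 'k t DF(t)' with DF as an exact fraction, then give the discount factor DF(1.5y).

1 1/2 9913/10000
2 1 4877/5000
3 3/2 581/625
4 2 8931/10000
5 5/2 4337/5000
DF(1.5y) = 581/625 ≈ 0.929600

step 1 [0.5y] bond c/2=17/400: DF=(4133721/4000000 − 17/400·(0))/(1+17/400) = 9913/10000 ≈ 0.991300
step 2 [1y] bond c/2=11/400: DF=(4117937/4000000 − 11/400·(0.991300))/(1+11/400) = 4877/5000 ≈ 0.975400
step 3 [1.5y] bond c/2=3/80: DF=(830569/800000 − 3/80·(0.991300+0.975400))/(1+3/80) = 581/625 ≈ 0.929600
step 4 [2y] zero: DF = P = 8931/10000 ≈ 0.893100
step 5 [2.5y] zero: DF = P = 4337/5000 ≈ 0.867400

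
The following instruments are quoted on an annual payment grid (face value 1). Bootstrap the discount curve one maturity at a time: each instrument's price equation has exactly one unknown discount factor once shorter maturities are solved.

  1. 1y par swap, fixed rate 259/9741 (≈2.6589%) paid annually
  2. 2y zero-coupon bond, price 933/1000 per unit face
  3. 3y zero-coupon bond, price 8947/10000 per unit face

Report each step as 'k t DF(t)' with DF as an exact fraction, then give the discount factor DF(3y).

step 1 [1y] swap r/1=259/9741: DF=(1 − 259/9741·(0))/(1+259/9741) = 9741/10000 ≈ 0.974100
step 2 [2y] zero: DF = P = 933/1000 ≈ 0.933000
step 3 [3y] zero: DF = P = 8947/10000 ≈ 0.894700

1 1 9741/10000
2 2 933/1000
3 3 8947/10000
DF(3y) = 8947/10000 ≈ 0.894700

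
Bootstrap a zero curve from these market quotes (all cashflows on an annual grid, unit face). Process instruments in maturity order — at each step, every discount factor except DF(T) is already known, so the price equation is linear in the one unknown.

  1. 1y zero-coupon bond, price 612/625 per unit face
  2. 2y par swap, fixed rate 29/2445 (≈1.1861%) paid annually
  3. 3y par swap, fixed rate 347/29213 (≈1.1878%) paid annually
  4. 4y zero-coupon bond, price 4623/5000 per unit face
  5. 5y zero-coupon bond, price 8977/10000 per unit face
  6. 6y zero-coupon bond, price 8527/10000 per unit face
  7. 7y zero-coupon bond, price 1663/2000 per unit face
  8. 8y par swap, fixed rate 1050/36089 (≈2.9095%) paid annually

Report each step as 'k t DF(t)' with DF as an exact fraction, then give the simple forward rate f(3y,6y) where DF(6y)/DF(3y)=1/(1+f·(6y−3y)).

step 1 [1y] zero: DF = P = 612/625 ≈ 0.979200
step 2 [2y] swap r/1=29/2445: DF=(1 − 29/2445·(0.979200))/(1+29/2445) = 1221/1250 ≈ 0.976800
step 3 [3y] swap r/1=347/29213: DF=(1 − 347/29213·(0.979200+0.976800))/(1+347/29213) = 9653/10000 ≈ 0.965300
step 4 [4y] zero: DF = P = 4623/5000 ≈ 0.924600
step 5 [5y] zero: DF = P = 8977/10000 ≈ 0.897700
step 6 [6y] zero: DF = P = 8527/10000 ≈ 0.852700
step 7 [7y] zero: DF = P = 1663/2000 ≈ 0.831500
step 8 [8y] swap r/1=1050/36089: DF=(1 − 1050/36089·(0.979200+0.976800+0.965300+0.924600+0.897700+0.852700+0.831500))/(1+1050/36089) = 79/100 ≈ 0.790000

1 1 612/625
2 2 1221/1250
3 3 9653/10000
4 4 4623/5000
5 5 8977/10000
6 6 8527/10000
7 7 1663/2000
8 8 79/100
f(3y,6y) = ((9653/10000)/(8527/10000) − 1)/(3) = 1126/25581 ≈ 4.4017%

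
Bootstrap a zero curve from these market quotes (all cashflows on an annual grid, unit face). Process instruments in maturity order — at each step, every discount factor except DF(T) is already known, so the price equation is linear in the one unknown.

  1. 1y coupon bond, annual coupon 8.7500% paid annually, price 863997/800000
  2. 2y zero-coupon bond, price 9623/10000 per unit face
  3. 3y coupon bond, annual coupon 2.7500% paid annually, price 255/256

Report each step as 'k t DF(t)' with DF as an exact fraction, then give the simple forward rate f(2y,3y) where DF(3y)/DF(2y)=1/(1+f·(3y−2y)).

step 1 [1y] bond c/1=7/80: DF=(863997/800000 − 7/80·(0))/(1+7/80) = 9931/10000 ≈ 0.993100
step 2 [2y] zero: DF = P = 9623/10000 ≈ 0.962300
step 3 [3y] bond c/1=11/400: DF=(255/256 − 11/400·(0.993100+0.962300))/(1+11/400) = 9171/10000 ≈ 0.917100

1 1 9931/10000
2 2 9623/10000
3 3 9171/10000
f(2y,3y) = ((9623/10000)/(9171/10000) − 1)/(1) = 452/9171 ≈ 4.9286%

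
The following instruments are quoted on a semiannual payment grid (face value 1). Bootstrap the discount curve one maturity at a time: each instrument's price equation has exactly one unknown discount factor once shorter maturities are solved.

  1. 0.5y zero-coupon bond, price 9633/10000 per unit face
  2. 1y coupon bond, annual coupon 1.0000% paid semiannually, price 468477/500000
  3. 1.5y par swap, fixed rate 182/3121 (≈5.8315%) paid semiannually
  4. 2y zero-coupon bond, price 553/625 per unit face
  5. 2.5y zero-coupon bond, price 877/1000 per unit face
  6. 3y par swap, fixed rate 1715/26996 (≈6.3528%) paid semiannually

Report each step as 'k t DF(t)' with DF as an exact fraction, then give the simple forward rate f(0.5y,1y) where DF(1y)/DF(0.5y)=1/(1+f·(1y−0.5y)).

step 1 [0.5y] zero: DF = P = 9633/10000 ≈ 0.963300
step 2 [1y] bond c/2=1/200: DF=(468477/500000 − 1/200·(0.963300))/(1+1/200) = 371/400 ≈ 0.927500
step 3 [1.5y] swap r/2=91/3121: DF=(1 − 91/3121·(0.963300+0.927500))/(1+91/3121) = 9181/10000 ≈ 0.918100
step 4 [2y] zero: DF = P = 553/625 ≈ 0.884800
step 5 [2.5y] zero: DF = P = 877/1000 ≈ 0.877000
step 6 [3y] swap r/2=1715/53992: DF=(1 − 1715/53992·(0.963300+0.927500+0.918100+0.884800+0.877000))/(1+1715/53992) = 1657/2000 ≈ 0.828500

1 1/2 9633/10000
2 1 371/400
3 3/2 9181/10000
4 2 553/625
5 5/2 877/1000
6 3 1657/2000
f(0.5y,1y) = ((9633/10000)/(371/400) − 1)/(1/2) = 716/9275 ≈ 7.7197%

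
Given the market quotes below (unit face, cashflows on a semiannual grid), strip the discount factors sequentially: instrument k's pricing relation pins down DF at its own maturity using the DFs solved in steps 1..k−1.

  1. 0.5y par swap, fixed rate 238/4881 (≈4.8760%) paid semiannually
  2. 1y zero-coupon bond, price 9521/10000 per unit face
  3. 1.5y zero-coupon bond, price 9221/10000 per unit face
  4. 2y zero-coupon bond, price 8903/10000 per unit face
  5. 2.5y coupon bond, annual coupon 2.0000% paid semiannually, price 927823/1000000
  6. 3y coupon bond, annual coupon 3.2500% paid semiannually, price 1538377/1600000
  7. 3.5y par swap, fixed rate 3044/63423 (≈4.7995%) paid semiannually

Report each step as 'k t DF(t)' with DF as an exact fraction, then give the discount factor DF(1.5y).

step 1 [0.5y] swap r/2=119/4881: DF=(1 − 119/4881·(0))/(1+119/4881) = 4881/5000 ≈ 0.976200
step 2 [1y] zero: DF = P = 9521/10000 ≈ 0.952100
step 3 [1.5y] zero: DF = P = 9221/10000 ≈ 0.922100
step 4 [2y] zero: DF = P = 8903/10000 ≈ 0.890300
step 5 [2.5y] bond c/2=1/100: DF=(927823/1000000 − 1/100·(0.976200+0.952100+0.922100+0.890300))/(1+1/100) = 551/625 ≈ 0.881600
step 6 [3y] bond c/2=13/800: DF=(1538377/1600000 − 13/800·(0.976200+0.952100+0.922100+0.890300+0.881600))/(1+13/800) = 4361/5000 ≈ 0.872200
step 7 [3.5y] swap r/2=1522/63423: DF=(1 − 1522/63423·(0.976200+0.952100+0.922100+0.890300+0.881600+0.872200))/(1+1522/63423) = 4239/5000 ≈ 0.847800

1 1/2 4881/5000
2 1 9521/10000
3 3/2 9221/10000
4 2 8903/10000
5 5/2 551/625
6 3 4361/5000
7 7/2 4239/5000
DF(1.5y) = 9221/10000 ≈ 0.922100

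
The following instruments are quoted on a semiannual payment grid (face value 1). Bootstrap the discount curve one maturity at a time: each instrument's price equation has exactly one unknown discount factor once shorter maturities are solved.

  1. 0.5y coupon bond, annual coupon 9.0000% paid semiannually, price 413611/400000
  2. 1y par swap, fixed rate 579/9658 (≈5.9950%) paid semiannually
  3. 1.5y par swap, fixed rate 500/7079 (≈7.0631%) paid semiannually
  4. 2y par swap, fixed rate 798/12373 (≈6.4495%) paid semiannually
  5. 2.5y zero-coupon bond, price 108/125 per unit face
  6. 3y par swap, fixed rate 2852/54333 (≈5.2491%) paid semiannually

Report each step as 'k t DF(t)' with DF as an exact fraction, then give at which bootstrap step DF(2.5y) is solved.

step 1 [0.5y] bond c/2=9/200: DF=(413611/400000 − 9/200·(0))/(1+9/200) = 1979/2000 ≈ 0.989500
step 2 [1y] swap r/2=579/19316: DF=(1 − 579/19316·(0.989500))/(1+579/19316) = 9421/10000 ≈ 0.942100
step 3 [1.5y] swap r/2=250/7079: DF=(1 − 250/7079·(0.989500+0.942100))/(1+250/7079) = 9/10 ≈ 0.900000
step 4 [2y] swap r/2=399/12373: DF=(1 − 399/12373·(0.989500+0.942100+0.900000))/(1+399/12373) = 8803/10000 ≈ 0.880300
step 5 [2.5y] zero: DF = P = 108/125 ≈ 0.864000
step 6 [3y] swap r/2=1426/54333: DF=(1 − 1426/54333·(0.989500+0.942100+0.900000+0.880300+0.864000))/(1+1426/54333) = 4287/5000 ≈ 0.857400

1 1/2 1979/2000
2 1 9421/10000
3 3/2 9/10
4 2 8803/10000
5 5/2 108/125
6 3 4287/5000
DF(2.5y) is solved at step 5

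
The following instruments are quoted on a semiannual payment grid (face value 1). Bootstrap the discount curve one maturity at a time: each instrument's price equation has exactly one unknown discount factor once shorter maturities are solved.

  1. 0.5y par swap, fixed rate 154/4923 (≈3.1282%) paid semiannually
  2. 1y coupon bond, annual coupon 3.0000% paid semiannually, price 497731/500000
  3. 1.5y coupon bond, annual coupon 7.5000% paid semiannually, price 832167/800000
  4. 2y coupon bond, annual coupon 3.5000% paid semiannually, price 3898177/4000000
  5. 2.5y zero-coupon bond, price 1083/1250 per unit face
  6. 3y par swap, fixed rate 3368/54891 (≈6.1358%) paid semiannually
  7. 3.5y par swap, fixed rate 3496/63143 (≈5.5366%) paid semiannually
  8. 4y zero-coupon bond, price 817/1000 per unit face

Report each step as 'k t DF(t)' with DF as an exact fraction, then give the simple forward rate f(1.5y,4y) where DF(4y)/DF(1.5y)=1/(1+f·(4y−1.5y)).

step 1 [0.5y] swap r/2=77/4923: DF=(1 − 77/4923·(0))/(1+77/4923) = 4923/5000 ≈ 0.984600
step 2 [1y] bond c/2=3/200: DF=(497731/500000 − 3/200·(0.984600))/(1+3/200) = 4831/5000 ≈ 0.966200
step 3 [1.5y] bond c/2=3/80: DF=(832167/800000 − 3/80·(0.984600+0.966200))/(1+3/80) = 9321/10000 ≈ 0.932100
step 4 [2y] bond c/2=7/400: DF=(3898177/4000000 − 7/400·(0.984600+0.966200+0.932100))/(1+7/400) = 4541/5000 ≈ 0.908200
step 5 [2.5y] zero: DF = P = 1083/1250 ≈ 0.866400
step 6 [3y] swap r/2=1684/54891: DF=(1 − 1684/54891·(0.984600+0.966200+0.932100+0.908200+0.866400))/(1+1684/54891) = 2079/2500 ≈ 0.831600
step 7 [3.5y] swap r/2=1748/63143: DF=(1 − 1748/63143·(0.984600+0.966200+0.932100+0.908200+0.866400+0.831600))/(1+1748/63143) = 2063/2500 ≈ 0.825200
step 8 [4y] zero: DF = P = 817/1000 ≈ 0.817000

1 1/2 4923/5000
2 1 4831/5000
3 3/2 9321/10000
4 2 4541/5000
5 5/2 1083/1250
6 3 2079/2500
7 7/2 2063/2500
8 4 817/1000
f(1.5y,4y) = ((9321/10000)/(817/1000) − 1)/(5/2) = 1151/20425 ≈ 5.6353%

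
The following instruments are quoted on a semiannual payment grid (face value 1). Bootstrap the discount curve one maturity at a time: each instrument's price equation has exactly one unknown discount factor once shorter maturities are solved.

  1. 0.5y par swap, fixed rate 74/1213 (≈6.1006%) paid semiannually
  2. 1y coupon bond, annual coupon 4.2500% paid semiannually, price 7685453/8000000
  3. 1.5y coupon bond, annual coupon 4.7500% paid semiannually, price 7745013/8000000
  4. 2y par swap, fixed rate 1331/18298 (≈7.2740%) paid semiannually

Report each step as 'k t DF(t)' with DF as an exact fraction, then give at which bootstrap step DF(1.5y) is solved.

step 1 [0.5y] swap r/2=37/1213: DF=(1 − 37/1213·(0))/(1+37/1213) = 1213/1250 ≈ 0.970400
step 2 [1y] bond c/2=17/800: DF=(7685453/8000000 − 17/800·(0.970400))/(1+17/800) = 1841/2000 ≈ 0.920500
step 3 [1.5y] bond c/2=19/800: DF=(7745013/8000000 − 19/800·(0.970400+0.920500))/(1+19/800) = 4509/5000 ≈ 0.901800
step 4 [2y] swap r/2=1331/36596: DF=(1 − 1331/36596·(0.970400+0.920500+0.901800))/(1+1331/36596) = 8669/10000 ≈ 0.866900

1 1/2 1213/1250
2 1 1841/2000
3 3/2 4509/5000
4 2 8669/10000
DF(1.5y) is solved at step 3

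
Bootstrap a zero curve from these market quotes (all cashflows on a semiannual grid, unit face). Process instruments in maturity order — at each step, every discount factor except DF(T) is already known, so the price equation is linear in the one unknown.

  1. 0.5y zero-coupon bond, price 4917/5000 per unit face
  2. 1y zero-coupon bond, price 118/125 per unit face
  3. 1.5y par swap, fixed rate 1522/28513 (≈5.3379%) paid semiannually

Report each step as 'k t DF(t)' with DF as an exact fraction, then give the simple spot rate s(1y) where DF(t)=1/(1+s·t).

step 1 [0.5y] zero: DF = P = 4917/5000 ≈ 0.983400
step 2 [1y] zero: DF = P = 118/125 ≈ 0.944000
step 3 [1.5y] swap r/2=761/28513: DF=(1 − 761/28513·(0.983400+0.944000))/(1+761/28513) = 9239/10000 ≈ 0.923900

1 1/2 4917/5000
2 1 118/125
3 3/2 9239/10000
s(1y) = (1/(118/125) − 1)/(1) = 7/118 ≈ 5.9322%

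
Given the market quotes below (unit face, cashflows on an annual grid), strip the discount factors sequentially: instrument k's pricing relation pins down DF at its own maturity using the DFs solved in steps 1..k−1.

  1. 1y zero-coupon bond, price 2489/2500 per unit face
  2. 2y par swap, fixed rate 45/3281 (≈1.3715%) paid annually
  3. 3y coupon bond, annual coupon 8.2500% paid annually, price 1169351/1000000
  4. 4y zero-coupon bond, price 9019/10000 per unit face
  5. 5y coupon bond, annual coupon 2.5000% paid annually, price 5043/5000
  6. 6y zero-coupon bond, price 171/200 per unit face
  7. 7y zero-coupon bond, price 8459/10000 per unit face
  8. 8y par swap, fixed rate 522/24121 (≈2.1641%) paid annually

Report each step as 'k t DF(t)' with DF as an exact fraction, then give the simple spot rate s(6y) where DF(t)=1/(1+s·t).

1 1 2489/2500
2 2 973/1000
3 3 4651/5000
4 4 9019/10000
5 5 8913/10000
6 6 171/200
7 7 8459/10000
8 8 4217/5000
s(6y) = (1/(171/200) − 1)/(6) = 29/1026 ≈ 2.8265%

step 1 [1y] zero: DF = P = 2489/2500 ≈ 0.995600
step 2 [2y] swap r/1=45/3281: DF=(1 − 45/3281·(0.995600))/(1+45/3281) = 973/1000 ≈ 0.973000
step 3 [3y] bond c/1=33/400: DF=(1169351/1000000 − 33/400·(0.995600+0.973000))/(1+33/400) = 4651/5000 ≈ 0.930200
step 4 [4y] zero: DF = P = 9019/10000 ≈ 0.901900
step 5 [5y] bond c/1=1/40: DF=(5043/5000 − 1/40·(0.995600+0.973000+0.930200+0.901900))/(1+1/40) = 8913/10000 ≈ 0.891300
step 6 [6y] zero: DF = P = 171/200 ≈ 0.855000
step 7 [7y] zero: DF = P = 8459/10000 ≈ 0.845900
step 8 [8y] swap r/1=522/24121: DF=(1 − 522/24121·(0.995600+0.973000+0.930200+0.901900+0.891300+0.855000+0.845900))/(1+522/24121) = 4217/5000 ≈ 0.843400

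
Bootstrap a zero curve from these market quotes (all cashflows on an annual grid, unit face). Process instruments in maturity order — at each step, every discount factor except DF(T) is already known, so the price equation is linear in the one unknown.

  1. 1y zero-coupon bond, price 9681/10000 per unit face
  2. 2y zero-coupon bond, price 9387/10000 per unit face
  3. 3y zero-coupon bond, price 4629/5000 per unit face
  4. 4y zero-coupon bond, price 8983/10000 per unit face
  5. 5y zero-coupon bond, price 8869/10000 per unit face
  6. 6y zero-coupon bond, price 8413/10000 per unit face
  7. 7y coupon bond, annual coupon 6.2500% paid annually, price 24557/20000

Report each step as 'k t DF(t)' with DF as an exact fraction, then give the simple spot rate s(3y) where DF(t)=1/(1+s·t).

step 1 [1y] zero: DF = P = 9681/10000 ≈ 0.968100
step 2 [2y] zero: DF = P = 9387/10000 ≈ 0.938700
step 3 [3y] zero: DF = P = 4629/5000 ≈ 0.925800
step 4 [4y] zero: DF = P = 8983/10000 ≈ 0.898300
step 5 [5y] zero: DF = P = 8869/10000 ≈ 0.886900
step 6 [6y] zero: DF = P = 8413/10000 ≈ 0.841300
step 7 [7y] bond c/1=1/16: DF=(24557/20000 − 1/16·(0.968100+0.938700+0.925800+0.898300+0.886900+0.841300))/(1+1/16) = 1669/2000 ≈ 0.834500

1 1 9681/10000
2 2 9387/10000
3 3 4629/5000
4 4 8983/10000
5 5 8869/10000
6 6 8413/10000
7 7 1669/2000
s(3y) = (1/(4629/5000) − 1)/(3) = 371/13887 ≈ 2.6716%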